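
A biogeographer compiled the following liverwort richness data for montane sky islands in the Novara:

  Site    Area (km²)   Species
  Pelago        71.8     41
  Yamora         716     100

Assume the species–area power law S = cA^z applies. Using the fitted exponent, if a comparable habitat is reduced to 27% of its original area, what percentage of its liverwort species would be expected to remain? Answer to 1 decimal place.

z = ln(100/41) / ln(716/71.8) = 0.8916 / 2.2998 = 0.3877
S_new/S_old = (A_new/A_old)^z = 0.27^0.3877 = exp(0.3877 × -1.3093) = 0.6019

60.2%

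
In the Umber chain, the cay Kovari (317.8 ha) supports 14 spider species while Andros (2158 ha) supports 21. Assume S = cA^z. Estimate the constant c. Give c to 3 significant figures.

4.14

z = ln(S₂/S₁) / ln(A₂/A₁) = ln(21/14) / ln(2158/317.8) = 0.4055 / 1.9155 = 0.2117
c = S₁ / A₁^z = 14 / 317.8^0.2117 = 14 / 3.386 = 4.135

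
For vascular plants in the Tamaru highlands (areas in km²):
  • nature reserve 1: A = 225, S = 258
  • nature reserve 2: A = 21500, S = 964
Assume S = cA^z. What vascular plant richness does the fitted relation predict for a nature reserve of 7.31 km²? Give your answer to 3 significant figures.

z = ln(964/258) / ln(21500/225) = 1.3181 / 4.5597 = 0.2891
c = 258 / 225^0.2891 = 258 / 4.786 = 53.91
S₃ = 53.91 × 7.31^0.2891 = 53.91 × 1.777 ≈ 95.81

95.8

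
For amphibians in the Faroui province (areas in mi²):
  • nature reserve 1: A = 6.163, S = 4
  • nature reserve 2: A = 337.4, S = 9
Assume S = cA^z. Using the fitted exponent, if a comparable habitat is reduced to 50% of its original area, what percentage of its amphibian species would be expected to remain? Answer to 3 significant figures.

86.9%

z = ln(9/4) / ln(337.4/6.163) = 0.8109 / 4.0027 = 0.2026
S_new/S_old = (A_new/A_old)^z = 0.5^0.2026 = exp(0.2026 × -0.6931) = 0.869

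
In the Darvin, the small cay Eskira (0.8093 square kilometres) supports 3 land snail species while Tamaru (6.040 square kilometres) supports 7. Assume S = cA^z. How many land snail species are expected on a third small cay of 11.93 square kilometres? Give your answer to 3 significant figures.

z = ln(7/3) / ln(6.04/0.8093) = 0.8473 / 2.0100 = 0.4215
c = 3 / 0.8093^0.4215 = 3 / 0.9147 = 3.28
S₃ = 3.28 × 11.93^0.4215 = 3.28 × 2.843 ≈ 9.326

9.33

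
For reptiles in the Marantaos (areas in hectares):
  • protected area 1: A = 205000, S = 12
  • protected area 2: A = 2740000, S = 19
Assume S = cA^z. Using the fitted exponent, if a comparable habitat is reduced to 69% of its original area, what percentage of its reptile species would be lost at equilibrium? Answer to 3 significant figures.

z = ln(19/12) / ln(2740000/205000) = 0.4595 / 2.5927 = 0.1772
S_new/S_old = (A_new/A_old)^z = 0.69^0.1772 = exp(0.1772 × -0.3711) = 0.9363
Fraction lost = 1 − 0.9363 = 0.06365

6.37%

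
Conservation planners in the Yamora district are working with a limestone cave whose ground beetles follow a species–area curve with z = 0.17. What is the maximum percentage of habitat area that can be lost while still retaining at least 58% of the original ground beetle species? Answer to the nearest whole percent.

Need (A_new/A_old)^0.17 = 0.58, so A_new/A_old = 0.58^(1/0.17) = 0.58^5.882
ln(A_new/A_old) = ln 0.58 / 0.17 = -0.5447 / 0.17 = -3.2043
A_new/A_old = e^-3.2043 ≈ 0.04059
Fraction that can be lost = 1 − 0.04059 = 0.9594

96%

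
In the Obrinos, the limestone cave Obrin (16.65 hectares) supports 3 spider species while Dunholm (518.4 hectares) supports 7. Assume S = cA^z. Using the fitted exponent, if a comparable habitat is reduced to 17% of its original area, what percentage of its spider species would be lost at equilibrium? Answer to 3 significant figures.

35.4%

z = ln(7/3) / ln(518.4/16.65) = 0.8473 / 3.4383 = 0.2464
S_new/S_old = (A_new/A_old)^z = 0.17^0.2464 = exp(0.2464 × -1.7720) = 0.6462
Fraction lost = 1 − 0.6462 = 0.3538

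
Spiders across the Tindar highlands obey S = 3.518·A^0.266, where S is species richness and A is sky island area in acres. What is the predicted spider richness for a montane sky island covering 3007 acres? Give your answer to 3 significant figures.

29.6

S = 3.518 × 3007^0.266
ln S = ln 3.518 + 0.266 × ln 3007 = 1.2579 + 0.266 × 8.0087 = 3.3882
S = e^3.3882 ≈ 29.61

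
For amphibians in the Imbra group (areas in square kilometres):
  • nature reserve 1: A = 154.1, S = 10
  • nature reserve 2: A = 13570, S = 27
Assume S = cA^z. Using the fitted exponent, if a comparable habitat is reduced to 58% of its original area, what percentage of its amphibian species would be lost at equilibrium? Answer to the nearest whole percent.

11%

z = ln(27/10) / ln(13570/154.1) = 0.9933 / 4.4780 = 0.2218
S_new/S_old = (A_new/A_old)^z = 0.58^0.2218 = exp(0.2218 × -0.5447) = 0.8862
Fraction lost = 1 − 0.8862 = 0.1138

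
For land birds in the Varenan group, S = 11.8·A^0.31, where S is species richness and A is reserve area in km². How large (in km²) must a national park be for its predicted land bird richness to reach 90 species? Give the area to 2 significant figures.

700 km²

90 = 11.8 × A^0.31  ⇒  A^0.31 = 90/11.8 = 7.627
ln A = ln(7.627) / 0.31 = 2.0317 / 0.31 = 6.5539
A = e^6.5539 ≈ 702 km²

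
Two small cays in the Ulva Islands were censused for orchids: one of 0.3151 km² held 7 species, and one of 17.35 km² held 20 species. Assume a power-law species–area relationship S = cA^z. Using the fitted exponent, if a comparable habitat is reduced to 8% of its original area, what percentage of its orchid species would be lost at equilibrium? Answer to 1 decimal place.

48.4%

z = ln(20/7) / ln(17.35/0.3151) = 1.0498 / 4.0085 = 0.2619
S_new/S_old = (A_new/A_old)^z = 0.08^0.2619 = exp(0.2619 × -2.5257) = 0.5161
Fraction lost = 1 − 0.5161 = 0.4839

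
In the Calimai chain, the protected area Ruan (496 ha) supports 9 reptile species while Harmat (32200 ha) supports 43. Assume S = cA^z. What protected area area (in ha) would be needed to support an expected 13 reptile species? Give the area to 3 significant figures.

1320 ha

z = ln(43/9) / ln(32200/496) = 1.5640 / 4.1731 = 0.3748
c = 9 / 496^0.3748 = 9 / 10.24 = 0.8791
A = (13/0.8791)^(1/0.3748) ⇒ ln A = ln(14.79)/0.3748 = 7.1878
A = e^7.1878 ≈ 1323 ha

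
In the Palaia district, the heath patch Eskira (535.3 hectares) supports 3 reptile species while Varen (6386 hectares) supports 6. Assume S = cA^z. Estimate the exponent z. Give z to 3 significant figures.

Taking logs: ln S = ln c + z ln A, so z = (ln S₂ − ln S₁)/(ln A₂ − ln A₁).
z = ln(6/3) / ln(6386/535.3) = ln(2) / ln(11.93) = 0.6931 / 2.4790 = 0.2796

0.280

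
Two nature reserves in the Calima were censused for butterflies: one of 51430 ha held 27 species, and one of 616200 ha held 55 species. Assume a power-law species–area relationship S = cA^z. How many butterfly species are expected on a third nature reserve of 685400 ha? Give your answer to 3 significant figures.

56.7

z = ln(55/27) / ln(616200/51430) = 0.7115 / 2.4833 = 0.2865
c = 27 / 51430^0.2865 = 27 / 22.38 = 1.207
S₃ = 1.207 × 685400^0.2865 = 1.207 × 46.99 ≈ 56.7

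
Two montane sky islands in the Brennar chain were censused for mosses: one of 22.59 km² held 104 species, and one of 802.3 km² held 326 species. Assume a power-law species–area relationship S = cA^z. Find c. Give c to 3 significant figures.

z = ln(S₂/S₁) / ln(A₂/A₁) = ln(326/104) / ln(802.3/22.59) = 1.1425 / 3.5700 = 0.3200
c = S₁ / A₁^z = 104 / 22.59^0.3200 = 104 / 2.712 = 38.35

38.3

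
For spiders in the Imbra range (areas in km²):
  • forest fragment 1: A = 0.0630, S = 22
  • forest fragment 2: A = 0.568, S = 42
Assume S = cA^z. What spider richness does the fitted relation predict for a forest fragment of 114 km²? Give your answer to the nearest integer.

z = ln(42/22) / ln(0.568/0.063) = 0.6466 / 2.1990 = 0.2941
c = 22 / 0.063^0.2941 = 22 / 0.4435 = 49.6
S₃ = 49.6 × 114^0.2941 = 49.6 × 4.026 ≈ 199.7

200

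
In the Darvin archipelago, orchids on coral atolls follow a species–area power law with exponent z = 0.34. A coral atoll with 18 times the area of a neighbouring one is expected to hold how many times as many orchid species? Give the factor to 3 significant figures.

S₂/S₁ = (A₂/A₁)^z = 18^0.34
ln(S₂/S₁) = 0.34 × ln 18 = 0.34 × 2.8904 = 0.9827
S₂/S₁ = e^0.9827 ≈ 2.672

2.67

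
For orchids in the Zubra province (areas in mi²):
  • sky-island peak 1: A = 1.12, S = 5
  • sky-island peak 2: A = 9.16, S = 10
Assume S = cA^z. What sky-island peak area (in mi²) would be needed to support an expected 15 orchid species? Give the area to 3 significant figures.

z = ln(10/5) / ln(9.16/1.12) = 0.6931 / 2.1015 = 0.3298
c = 5 / 1.12^0.3298 = 5 / 1.038 = 4.817
A = (15/4.817)^(1/0.3298) ⇒ ln A = ln(3.114)/0.3298 = 3.4442
A = e^3.4442 ≈ 31.32 mi²

31.3 mi²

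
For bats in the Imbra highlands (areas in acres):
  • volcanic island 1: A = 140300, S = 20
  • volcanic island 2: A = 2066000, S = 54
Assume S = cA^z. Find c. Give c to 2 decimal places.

z = ln(S₂/S₁) / ln(A₂/A₁) = ln(54/20) / ln(2066000/140300) = 0.9933 / 2.6896 = 0.3693
c = S₁ / A₁^z = 20 / 140300^0.3693 = 20 / 79.58 = 0.2513

0.25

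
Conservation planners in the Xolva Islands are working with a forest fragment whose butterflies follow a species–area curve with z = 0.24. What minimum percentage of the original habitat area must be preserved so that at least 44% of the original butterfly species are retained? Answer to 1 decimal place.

Need (A_new/A_old)^0.24 = 0.44, so A_new/A_old = 0.44^(1/0.24) = 0.44^4.167
ln(A_new/A_old) = ln 0.44 / 0.24 = -0.8210 / 0.24 = -3.4208
A_new/A_old = e^-3.4208 ≈ 0.03269

3.3%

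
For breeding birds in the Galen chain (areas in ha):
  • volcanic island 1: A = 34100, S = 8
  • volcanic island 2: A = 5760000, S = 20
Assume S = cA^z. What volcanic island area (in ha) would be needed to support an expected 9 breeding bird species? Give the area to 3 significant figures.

z = ln(20/8) / ln(5760000/34100) = 0.9163 / 5.1294 = 0.1786
c = 8 / 34100^0.1786 = 8 / 6.452 = 1.24
A = (9/1.24)^(1/0.1786) ⇒ ln A = ln(7.259)/0.1786 = 11.0964
A = e^11.0964 ≈ 65934 ha

65900 ha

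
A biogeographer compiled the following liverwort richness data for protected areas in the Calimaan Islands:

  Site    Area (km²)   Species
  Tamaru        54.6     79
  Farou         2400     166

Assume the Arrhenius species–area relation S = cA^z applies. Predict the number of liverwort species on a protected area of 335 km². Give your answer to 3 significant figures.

113

z = ln(166/79) / ln(2400/54.6) = 0.7425 / 3.7832 = 0.1963
c = 79 / 54.6^0.1963 = 79 / 2.193 = 36.03
S₃ = 36.03 × 335^0.1963 = 36.03 × 3.13 ≈ 112.8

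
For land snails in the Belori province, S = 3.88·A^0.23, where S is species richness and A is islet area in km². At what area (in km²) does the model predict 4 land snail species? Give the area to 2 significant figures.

4 = 3.88 × A^0.23  ⇒  A^0.23 = 4/3.88 = 1.031
ln A = ln(1.031) / 0.23 = 0.0305 / 0.23 = 0.1324
A = e^0.1324 ≈ 1.142 km²

1.1 km²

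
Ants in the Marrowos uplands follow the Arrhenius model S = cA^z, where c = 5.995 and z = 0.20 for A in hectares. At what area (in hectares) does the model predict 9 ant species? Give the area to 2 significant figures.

9 = 5.995 × A^0.2  ⇒  A^0.2 = 9/5.995 = 1.501
ln A = ln(1.501) / 0.2 = 0.4063 / 0.2 = 2.0315
A = e^2.0315 ≈ 7.625 hectares

7.6 hectares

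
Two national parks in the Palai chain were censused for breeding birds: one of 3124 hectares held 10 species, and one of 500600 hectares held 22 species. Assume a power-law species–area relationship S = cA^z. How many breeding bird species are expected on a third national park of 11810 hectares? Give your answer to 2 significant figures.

12

z = ln(22/10) / ln(500600/3124) = 0.7885 / 5.0767 = 0.1553
c = 10 / 3124^0.1553 = 10 / 3.489 = 2.866
S₃ = 2.866 × 11810^0.1553 = 2.866 × 4.29 ≈ 12.29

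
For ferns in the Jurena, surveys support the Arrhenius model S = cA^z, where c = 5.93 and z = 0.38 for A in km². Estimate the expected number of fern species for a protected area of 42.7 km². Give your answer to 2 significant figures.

S = 5.93 × 42.7^0.38 = 5.93 × 4.164 ≈ 24.7

25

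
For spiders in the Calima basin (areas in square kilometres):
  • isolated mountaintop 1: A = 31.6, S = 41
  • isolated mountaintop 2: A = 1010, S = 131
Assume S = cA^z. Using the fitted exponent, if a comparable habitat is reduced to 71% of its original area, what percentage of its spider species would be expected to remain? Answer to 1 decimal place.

89.2%

z = ln(131/41) / ln(1010/31.6) = 1.1616 / 3.4645 = 0.3353
S_new/S_old = (A_new/A_old)^z = 0.71^0.3353 = exp(0.3353 × -0.3425) = 0.8915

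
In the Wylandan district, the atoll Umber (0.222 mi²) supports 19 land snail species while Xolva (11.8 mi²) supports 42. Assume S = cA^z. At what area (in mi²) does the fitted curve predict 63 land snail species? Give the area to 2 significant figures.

z = ln(42/19) / ln(11.8/0.222) = 0.7932 / 3.9732 = 0.1996
c = 19 / 0.222^0.1996 = 19 / 0.7405 = 25.66
A = (63/25.66)^(1/0.1996) ⇒ ln A = ln(2.455)/0.1996 = 4.4990
A = e^4.4990 ≈ 89.93 mi²

90 mi²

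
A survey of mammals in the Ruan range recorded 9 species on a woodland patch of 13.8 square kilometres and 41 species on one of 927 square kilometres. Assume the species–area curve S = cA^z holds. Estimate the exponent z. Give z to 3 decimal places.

0.360

Taking logs: ln S = ln c + z ln A, so z = (ln S₂ − ln S₁)/(ln A₂ − ln A₁).
z = ln(41/9) / ln(927/13.8) = ln(4.556) / ln(67.17) = 1.5163 / 4.2073 = 0.3604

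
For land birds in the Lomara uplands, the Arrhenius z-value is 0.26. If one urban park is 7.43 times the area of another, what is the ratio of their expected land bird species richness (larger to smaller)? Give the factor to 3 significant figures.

1.68

S₂/S₁ = (A₂/A₁)^z = 7.43^0.26
ln(S₂/S₁) = 0.26 × ln 7.43 = 0.26 × 2.0055 = 0.5214
S₂/S₁ = e^0.5214 ≈ 1.684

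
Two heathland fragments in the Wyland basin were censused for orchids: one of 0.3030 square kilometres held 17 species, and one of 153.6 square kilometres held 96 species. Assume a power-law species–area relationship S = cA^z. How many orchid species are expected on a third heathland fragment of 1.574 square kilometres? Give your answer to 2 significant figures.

27

z = ln(96/17) / ln(153.6/0.303) = 1.7311 / 6.2284 = 0.2779
c = 17 / 0.303^0.2779 = 17 / 0.7176 = 23.69
S₃ = 23.69 × 1.574^0.2779 = 23.69 × 1.134 ≈ 26.87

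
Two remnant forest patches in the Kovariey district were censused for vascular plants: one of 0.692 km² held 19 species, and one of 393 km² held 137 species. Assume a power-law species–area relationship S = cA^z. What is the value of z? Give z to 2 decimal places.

Taking logs: ln S = ln c + z ln A, so z = (ln S₂ − ln S₁)/(ln A₂ − ln A₁).
z = ln(137/19) / ln(393/0.692) = ln(7.211) / ln(567.9) = 1.9755 / 6.3420 = 0.3115

0.31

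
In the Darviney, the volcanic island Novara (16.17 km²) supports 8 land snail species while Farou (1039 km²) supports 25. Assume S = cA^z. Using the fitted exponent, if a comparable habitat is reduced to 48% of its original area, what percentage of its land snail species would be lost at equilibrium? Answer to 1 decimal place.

z = ln(25/8) / ln(1039/16.17) = 1.1394 / 4.1629 = 0.2737
S_new/S_old = (A_new/A_old)^z = 0.48^0.2737 = exp(0.2737 × -0.7340) = 0.818
Fraction lost = 1 − 0.818 = 0.182

18.2%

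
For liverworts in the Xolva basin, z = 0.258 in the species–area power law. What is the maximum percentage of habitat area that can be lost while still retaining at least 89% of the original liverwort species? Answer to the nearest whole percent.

36%

Need (A_new/A_old)^0.258 = 0.89, so A_new/A_old = 0.89^(1/0.258) = 0.89^3.876
ln(A_new/A_old) = ln 0.89 / 0.258 = -0.1165 / 0.258 = -0.4517
A_new/A_old = e^-0.4517 ≈ 0.6366
Fraction that can be lost = 1 − 0.6366 = 0.3634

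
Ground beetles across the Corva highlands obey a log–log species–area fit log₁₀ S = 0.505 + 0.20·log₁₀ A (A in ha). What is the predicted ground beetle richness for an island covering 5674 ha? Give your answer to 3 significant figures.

S = 3.199 × 5674^0.2
ln S = ln 3.199 + 0.2 × ln 5674 = 1.1628 + 0.2 × 8.6436 = 2.8915
S = e^2.8915 ≈ 18.02

18.0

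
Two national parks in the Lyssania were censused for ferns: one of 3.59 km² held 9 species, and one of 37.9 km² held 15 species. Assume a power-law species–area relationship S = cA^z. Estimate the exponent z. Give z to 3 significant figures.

Taking logs: ln S = ln c + z ln A, so z = (ln S₂ − ln S₁)/(ln A₂ − ln A₁).
z = ln(15/9) / ln(37.9/3.59) = ln(1.667) / ln(10.56) = 0.5108 / 2.3568 = 0.2167

0.217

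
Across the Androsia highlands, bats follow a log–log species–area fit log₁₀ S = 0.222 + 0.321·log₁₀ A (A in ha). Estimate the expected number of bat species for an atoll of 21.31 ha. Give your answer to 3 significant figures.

4.45

S = 1.667 × 21.31^0.321 = 1.667 × 2.67 ≈ 4.451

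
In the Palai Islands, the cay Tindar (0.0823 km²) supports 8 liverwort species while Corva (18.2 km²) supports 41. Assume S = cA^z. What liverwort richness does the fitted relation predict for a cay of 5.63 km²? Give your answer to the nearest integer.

z = ln(41/8) / ln(18.2/0.0823) = 1.6341 / 5.3988 = 0.3027
c = 8 / 0.0823^0.3027 = 8 / 0.4696 = 17.04
S₃ = 17.04 × 5.63^0.3027 = 17.04 × 1.687 ≈ 28.74

29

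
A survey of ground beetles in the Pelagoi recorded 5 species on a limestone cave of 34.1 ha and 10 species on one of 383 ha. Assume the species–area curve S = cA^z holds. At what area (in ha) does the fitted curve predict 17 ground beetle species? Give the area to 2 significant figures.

2400 ha

z = ln(10/5) / ln(383/34.1) = 0.6931 / 2.4187 = 0.2866
c = 5 / 34.1^0.2866 = 5 / 2.749 = 1.819
A = (17/1.819)^(1/0.2866) ⇒ ln A = ln(9.348)/0.2866 = 7.7997
A = e^7.7997 ≈ 2440 ha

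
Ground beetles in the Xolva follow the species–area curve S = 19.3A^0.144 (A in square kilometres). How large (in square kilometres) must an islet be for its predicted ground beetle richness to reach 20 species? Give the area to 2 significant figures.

20 = 19.3 × A^0.144  ⇒  A^0.144 = 20/19.3 = 1.036
ln A = ln(1.036) / 0.144 = 0.0356 / 0.144 = 0.2474
A = e^0.2474 ≈ 1.281 square kilometres

1.3 square kilometres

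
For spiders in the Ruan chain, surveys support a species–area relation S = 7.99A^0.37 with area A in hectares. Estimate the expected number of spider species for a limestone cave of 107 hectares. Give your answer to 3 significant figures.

S = 7.99 × 107^0.37
ln S = ln 7.99 + 0.37 × ln 107 = 2.0782 + 0.37 × 4.6728 = 3.8071
S = e^3.8071 ≈ 45.02

45.0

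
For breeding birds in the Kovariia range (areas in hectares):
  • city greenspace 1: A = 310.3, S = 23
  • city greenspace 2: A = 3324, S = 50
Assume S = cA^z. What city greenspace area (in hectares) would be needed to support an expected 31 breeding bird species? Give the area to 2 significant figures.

770 hectares

z = ln(50/23) / ln(3324/310.3) = 0.7765 / 2.3714 = 0.3275
c = 23 / 310.3^0.3275 = 23 / 6.546 = 3.514
A = (31/3.514)^(1/0.3275) ⇒ ln A = ln(8.822)/0.3275 = 6.6491
A = e^6.6491 ≈ 772.1 hectares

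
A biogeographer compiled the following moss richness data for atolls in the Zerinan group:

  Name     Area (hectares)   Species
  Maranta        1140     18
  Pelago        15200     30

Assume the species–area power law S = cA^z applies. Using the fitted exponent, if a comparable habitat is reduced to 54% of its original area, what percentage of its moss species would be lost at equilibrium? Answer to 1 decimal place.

z = ln(30/18) / ln(15200/1140) = 0.5108 / 2.5903 = 0.1972
S_new/S_old = (A_new/A_old)^z = 0.54^0.1972 = exp(0.1972 × -0.6162) = 0.8856
Fraction lost = 1 − 0.8856 = 0.1144

11.4%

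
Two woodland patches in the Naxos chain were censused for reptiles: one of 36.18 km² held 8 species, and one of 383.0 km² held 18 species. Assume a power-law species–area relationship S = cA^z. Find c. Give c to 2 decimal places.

2.33

z = ln(S₂/S₁) / ln(A₂/A₁) = ln(18/8) / ln(383/36.18) = 0.8109 / 2.3595 = 0.3437
c = S₁ / A₁^z = 8 / 36.18^0.3437 = 8 / 3.433 = 2.331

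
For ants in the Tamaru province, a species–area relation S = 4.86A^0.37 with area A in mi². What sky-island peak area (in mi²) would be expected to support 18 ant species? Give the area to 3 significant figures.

18 = 4.86 × A^0.37  ⇒  A^0.37 = 18/4.86 = 3.704
ln A = ln(3.704) / 0.37 = 1.3093 / 0.37 = 3.5387
A = e^3.5387 ≈ 34.42 mi²

34.4 mi²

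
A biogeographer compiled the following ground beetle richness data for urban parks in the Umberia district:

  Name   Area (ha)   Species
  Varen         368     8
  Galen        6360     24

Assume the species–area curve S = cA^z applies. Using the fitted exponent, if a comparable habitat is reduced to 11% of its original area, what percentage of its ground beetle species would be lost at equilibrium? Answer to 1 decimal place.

57.3%

z = ln(24/8) / ln(6360/368) = 1.0986 / 2.8497 = 0.3855
S_new/S_old = (A_new/A_old)^z = 0.11^0.3855 = exp(0.3855 × -2.2073) = 0.427
Fraction lost = 1 − 0.427 = 0.573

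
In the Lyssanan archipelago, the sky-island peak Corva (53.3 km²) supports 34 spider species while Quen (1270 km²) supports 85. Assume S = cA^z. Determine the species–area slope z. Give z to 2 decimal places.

0.29

Taking logs: ln S = ln c + z ln A, so z = (ln S₂ − ln S₁)/(ln A₂ − ln A₁).
z = ln(85/34) / ln(1270/53.3) = ln(2.5) / ln(23.83) = 0.9163 / 3.1708 = 0.2890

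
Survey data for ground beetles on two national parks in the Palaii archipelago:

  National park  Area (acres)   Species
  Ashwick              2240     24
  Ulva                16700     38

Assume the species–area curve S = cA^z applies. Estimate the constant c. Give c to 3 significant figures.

4.11

z = ln(S₂/S₁) / ln(A₂/A₁) = ln(38/24) / ln(16700/2240) = 0.4595 / 2.0089 = 0.2287
c = S₁ / A₁^z = 24 / 2240^0.2287 = 24 / 5.839 = 4.11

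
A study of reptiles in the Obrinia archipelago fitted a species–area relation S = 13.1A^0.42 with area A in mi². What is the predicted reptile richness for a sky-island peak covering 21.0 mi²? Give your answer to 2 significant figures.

47

S = 13.1 × 21^0.42
ln S = ln 13.1 + 0.42 × ln 21 = 2.5726 + 0.42 × 3.0445 = 3.8513
S = e^3.8513 ≈ 47.05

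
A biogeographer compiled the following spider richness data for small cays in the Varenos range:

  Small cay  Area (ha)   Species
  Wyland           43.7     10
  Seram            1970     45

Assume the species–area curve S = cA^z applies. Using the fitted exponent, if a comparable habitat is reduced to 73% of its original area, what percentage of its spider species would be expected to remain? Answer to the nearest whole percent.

z = ln(45/10) / ln(1970/43.7) = 1.5041 / 3.8084 = 0.3949
S_new/S_old = (A_new/A_old)^z = 0.73^0.3949 = exp(0.3949 × -0.3147) = 0.8831

88%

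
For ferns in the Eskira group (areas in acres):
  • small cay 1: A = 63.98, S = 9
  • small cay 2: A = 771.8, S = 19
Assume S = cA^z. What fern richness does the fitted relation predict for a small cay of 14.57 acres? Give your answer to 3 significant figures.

5.77

z = ln(19/9) / ln(771.8/63.98) = 0.7472 / 2.4902 = 0.3001
c = 9 / 63.98^0.3001 = 9 / 3.483 = 2.584
S₃ = 2.584 × 14.57^0.3001 = 2.584 × 2.234 ≈ 5.773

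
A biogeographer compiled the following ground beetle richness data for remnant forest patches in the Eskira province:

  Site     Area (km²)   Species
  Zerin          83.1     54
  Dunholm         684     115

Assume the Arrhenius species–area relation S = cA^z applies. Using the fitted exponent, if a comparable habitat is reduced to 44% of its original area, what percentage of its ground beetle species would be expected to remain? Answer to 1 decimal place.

z = ln(115/54) / ln(684/83.1) = 0.7559 / 2.1079 = 0.3586
S_new/S_old = (A_new/A_old)^z = 0.44^0.3586 = exp(0.3586 × -0.8210) = 0.745

74.5%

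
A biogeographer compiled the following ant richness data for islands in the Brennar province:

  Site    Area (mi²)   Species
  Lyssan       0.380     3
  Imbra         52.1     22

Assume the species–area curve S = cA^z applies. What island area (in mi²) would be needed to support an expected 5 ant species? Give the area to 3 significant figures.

1.34 mi²

z = ln(22/3) / ln(52.1/0.38) = 1.9924 / 4.9207 = 0.4049
c = 3 / 0.38^0.4049 = 3 / 0.6759 = 4.439
A = (5/4.439)^(1/0.4049) ⇒ ln A = ln(1.126)/0.4049 = 0.2940
A = e^0.2940 ≈ 1.342 mi²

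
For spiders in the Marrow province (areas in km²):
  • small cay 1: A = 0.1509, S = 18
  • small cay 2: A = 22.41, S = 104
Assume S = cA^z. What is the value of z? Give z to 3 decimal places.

0.351

Taking logs: ln S = ln c + z ln A, so z = (ln S₂ − ln S₁)/(ln A₂ − ln A₁).
z = ln(104/18) / ln(22.41/0.1509) = ln(5.778) / ln(148.5) = 1.7540 / 5.0006 = 0.3508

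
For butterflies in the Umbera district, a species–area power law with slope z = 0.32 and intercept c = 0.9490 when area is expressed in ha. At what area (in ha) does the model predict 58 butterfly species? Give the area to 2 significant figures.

380000 ha

58 = 0.949 × A^0.32  ⇒  A^0.32 = 58/0.949 = 61.12
ln A = ln(61.12) / 0.32 = 4.1128 / 0.32 = 12.8525
A = e^12.8525 ≈ 381729 ha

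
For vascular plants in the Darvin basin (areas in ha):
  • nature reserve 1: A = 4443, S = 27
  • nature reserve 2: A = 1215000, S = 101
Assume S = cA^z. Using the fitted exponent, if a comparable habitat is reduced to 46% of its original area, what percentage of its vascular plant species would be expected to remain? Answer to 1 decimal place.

83.3%

z = ln(101/27) / ln(1215000/4443) = 1.3193 / 5.6112 = 0.2351
S_new/S_old = (A_new/A_old)^z = 0.46^0.2351 = exp(0.2351 × -0.7765) = 0.8331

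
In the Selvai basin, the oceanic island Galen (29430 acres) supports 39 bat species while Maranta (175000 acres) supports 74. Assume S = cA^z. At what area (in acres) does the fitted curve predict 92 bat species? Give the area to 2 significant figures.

320000 acres

z = ln(74/39) / ln(175000/29430) = 0.6405 / 1.7828 = 0.3593
c = 39 / 29430^0.3593 = 39 / 40.32 = 0.9673
A = (92/0.9673)^(1/0.3593) ⇒ ln A = ln(95.11)/0.3593 = 12.6786
A = e^12.6786 ≈ 320793 acres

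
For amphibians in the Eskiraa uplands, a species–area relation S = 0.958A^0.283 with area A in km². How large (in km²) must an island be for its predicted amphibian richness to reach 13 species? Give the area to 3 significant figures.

13 = 0.958 × A^0.283  ⇒  A^0.283 = 13/0.958 = 13.57
ln A = ln(13.57) / 0.283 = 2.6079 / 0.283 = 9.2150
A = e^9.2150 ≈ 10047 km²

10000 km²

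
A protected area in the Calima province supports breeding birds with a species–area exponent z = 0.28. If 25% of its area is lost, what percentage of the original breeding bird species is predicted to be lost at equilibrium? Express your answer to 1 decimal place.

7.7%

S_new/S_old = (A_new/A_old)^z = 0.75^0.28
= exp(0.28 × ln 0.75) = exp(0.28 × -0.2877) = exp(-0.0806) ≈ 0.9226
Fraction lost = 1 − 0.9226 = 0.07739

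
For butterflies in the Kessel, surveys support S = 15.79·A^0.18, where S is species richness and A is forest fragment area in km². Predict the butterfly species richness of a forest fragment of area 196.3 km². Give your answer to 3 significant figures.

40.8

S = 15.79 × 196.3^0.18 = 15.79 × 2.587 ≈ 40.84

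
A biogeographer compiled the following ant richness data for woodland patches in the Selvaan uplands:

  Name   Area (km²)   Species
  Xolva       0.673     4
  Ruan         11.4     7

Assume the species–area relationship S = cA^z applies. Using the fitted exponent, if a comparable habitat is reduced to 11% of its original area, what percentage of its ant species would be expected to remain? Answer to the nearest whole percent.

65%

z = ln(7/4) / ln(11.4/0.673) = 0.5596 / 2.8296 = 0.1978
S_new/S_old = (A_new/A_old)^z = 0.11^0.1978 = exp(0.1978 × -2.2073) = 0.6463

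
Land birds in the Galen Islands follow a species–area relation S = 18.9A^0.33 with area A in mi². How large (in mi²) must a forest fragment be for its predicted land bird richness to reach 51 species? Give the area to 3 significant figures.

51 = 18.9 × A^0.33  ⇒  A^0.33 = 51/18.9 = 2.698
ln A = ln(2.698) / 0.33 = 0.9927 / 0.33 = 3.0081
A = e^3.0081 ≈ 20.25 mi²

20.2 mi²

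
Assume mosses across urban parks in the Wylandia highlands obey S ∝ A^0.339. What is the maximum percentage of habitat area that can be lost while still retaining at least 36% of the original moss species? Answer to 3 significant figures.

Need (A_new/A_old)^0.339 = 0.36, so A_new/A_old = 0.36^(1/0.339) = 0.36^2.95
ln(A_new/A_old) = ln 0.36 / 0.339 = -1.0217 / 0.339 = -3.0137
A_new/A_old = e^-3.0137 ≈ 0.04911
Fraction that can be lost = 1 − 0.04911 = 0.9509

95.1%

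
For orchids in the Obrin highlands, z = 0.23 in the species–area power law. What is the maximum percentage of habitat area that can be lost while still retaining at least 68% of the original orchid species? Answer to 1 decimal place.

81.3%

Need (A_new/A_old)^0.23 = 0.68, so A_new/A_old = 0.68^(1/0.23) = 0.68^4.348
ln(A_new/A_old) = ln 0.68 / 0.23 = -0.3857 / 0.23 = -1.6768
A_new/A_old = e^-1.6768 ≈ 0.187
Fraction that can be lost = 1 − 0.187 = 0.813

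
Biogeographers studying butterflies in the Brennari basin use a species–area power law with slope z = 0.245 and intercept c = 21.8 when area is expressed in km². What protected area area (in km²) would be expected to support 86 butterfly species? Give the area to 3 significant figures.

86 = 21.8 × A^0.245  ⇒  A^0.245 = 86/21.8 = 3.945
ln A = ln(3.945) / 0.245 = 1.3724 / 0.245 = 5.6018
A = e^5.6018 ≈ 270.9 km²

271 km²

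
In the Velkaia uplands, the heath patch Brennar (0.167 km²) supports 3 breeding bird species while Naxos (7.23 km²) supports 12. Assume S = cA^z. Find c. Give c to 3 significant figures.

z = ln(S₂/S₁) / ln(A₂/A₁) = ln(12/3) / ln(7.23/0.167) = 1.3863 / 3.7680 = 0.3679
c = S₁ / A₁^z = 3 / 0.167^0.3679 = 3 / 0.5176 = 5.796

5.80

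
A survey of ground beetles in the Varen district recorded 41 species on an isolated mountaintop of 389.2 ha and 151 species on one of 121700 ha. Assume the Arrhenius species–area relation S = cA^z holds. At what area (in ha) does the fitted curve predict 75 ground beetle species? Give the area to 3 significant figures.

z = ln(151/41) / ln(121700/389.2) = 1.3037 / 5.7452 = 0.2269
c = 41 / 389.2^0.2269 = 41 / 3.87 = 10.59
A = (75/10.59)^(1/0.2269) ⇒ ln A = ln(7.08)/0.2269 = 8.6254
A = e^8.6254 ≈ 5572 ha

5570 ha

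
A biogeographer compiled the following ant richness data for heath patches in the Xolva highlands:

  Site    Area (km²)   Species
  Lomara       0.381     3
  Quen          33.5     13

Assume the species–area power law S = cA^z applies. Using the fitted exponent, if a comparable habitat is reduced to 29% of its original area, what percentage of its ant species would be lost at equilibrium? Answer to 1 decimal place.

33.3%

z = ln(13/3) / ln(33.5/0.381) = 1.4663 / 4.4765 = 0.3276
S_new/S_old = (A_new/A_old)^z = 0.29^0.3276 = exp(0.3276 × -1.2379) = 0.6667
Fraction lost = 1 − 0.6667 = 0.3333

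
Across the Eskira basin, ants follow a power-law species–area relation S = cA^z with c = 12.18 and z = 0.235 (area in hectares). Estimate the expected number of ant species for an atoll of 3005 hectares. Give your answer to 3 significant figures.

80.0

S = 12.18 × 3005^0.235 = 12.18 × 6.566 ≈ 79.97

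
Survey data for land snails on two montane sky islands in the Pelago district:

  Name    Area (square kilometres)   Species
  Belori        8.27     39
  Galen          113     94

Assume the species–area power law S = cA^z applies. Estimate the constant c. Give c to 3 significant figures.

z = ln(S₂/S₁) / ln(A₂/A₁) = ln(94/39) / ln(113/8.27) = 0.8797 / 2.6148 = 0.3364
c = S₁ / A₁^z = 39 / 8.27^0.3364 = 39 / 2.036 = 19.16

19.2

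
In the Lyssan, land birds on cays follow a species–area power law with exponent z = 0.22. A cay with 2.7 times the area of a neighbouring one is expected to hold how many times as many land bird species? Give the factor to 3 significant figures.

1.24

S₂/S₁ = (A₂/A₁)^z = 2.7^0.22
ln(S₂/S₁) = 0.22 × ln 2.7 = 0.22 × 0.9933 = 0.2185
S₂/S₁ = e^0.2185 ≈ 1.244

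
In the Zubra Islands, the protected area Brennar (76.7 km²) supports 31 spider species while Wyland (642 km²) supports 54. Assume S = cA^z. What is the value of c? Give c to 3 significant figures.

9.98

z = ln(S₂/S₁) / ln(A₂/A₁) = ln(54/31) / ln(642/76.7) = 0.5550 / 2.1247 = 0.2612
c = S₁ / A₁^z = 31 / 76.7^0.2612 = 31 / 3.107 = 9.978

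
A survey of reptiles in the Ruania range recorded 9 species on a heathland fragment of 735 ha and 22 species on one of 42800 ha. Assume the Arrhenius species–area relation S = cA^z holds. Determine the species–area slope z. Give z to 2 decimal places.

Taking logs: ln S = ln c + z ln A, so z = (ln S₂ − ln S₁)/(ln A₂ − ln A₁).
z = ln(22/9) / ln(42800/735) = ln(2.444) / ln(58.23) = 0.8938 / 4.0644 = 0.2199

0.22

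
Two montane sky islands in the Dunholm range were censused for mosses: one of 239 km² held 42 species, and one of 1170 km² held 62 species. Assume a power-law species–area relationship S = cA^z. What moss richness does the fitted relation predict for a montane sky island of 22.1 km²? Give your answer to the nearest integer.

z = ln(62/42) / ln(1170/239) = 0.3895 / 1.5883 = 0.2452
c = 42 / 239^0.2452 = 42 / 3.83 = 10.97
S₃ = 10.97 × 22.1^0.2452 = 10.97 × 2.136 ≈ 23.43

23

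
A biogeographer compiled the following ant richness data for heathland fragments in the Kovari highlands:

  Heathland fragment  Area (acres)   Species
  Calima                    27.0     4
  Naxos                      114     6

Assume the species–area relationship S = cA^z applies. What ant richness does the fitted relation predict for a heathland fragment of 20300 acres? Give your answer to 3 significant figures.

z = ln(6/4) / ln(114/27) = 0.4055 / 1.4404 = 0.2815
c = 4 / 27^0.2815 = 4 / 2.529 = 1.582
S₃ = 1.582 × 20300^0.2815 = 1.582 × 16.31 ≈ 25.8

25.8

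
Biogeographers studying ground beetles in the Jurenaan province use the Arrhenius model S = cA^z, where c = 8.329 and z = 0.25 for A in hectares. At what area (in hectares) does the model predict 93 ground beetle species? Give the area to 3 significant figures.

15500 hectares

93 = 8.329 × A^0.25  ⇒  A^0.25 = 93/8.329 = 11.17
ln A = ln(11.17) / 0.25 = 2.4129 / 0.25 = 9.6514
A = e^9.6514 ≈ 15544 hectares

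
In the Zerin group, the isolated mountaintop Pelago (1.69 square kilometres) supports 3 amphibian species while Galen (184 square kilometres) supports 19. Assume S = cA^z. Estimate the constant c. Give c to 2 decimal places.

2.44

z = ln(S₂/S₁) / ln(A₂/A₁) = ln(19/3) / ln(184/1.69) = 1.8458 / 4.6902 = 0.3935
c = S₁ / A₁^z = 3 / 1.69^0.3935 = 3 / 1.229 = 2.44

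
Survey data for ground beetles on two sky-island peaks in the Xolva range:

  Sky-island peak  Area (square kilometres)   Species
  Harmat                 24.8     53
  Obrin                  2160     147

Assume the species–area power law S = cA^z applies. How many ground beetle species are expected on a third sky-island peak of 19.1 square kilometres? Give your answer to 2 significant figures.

50

z = ln(147/53) / ln(2160/24.8) = 1.0201 / 4.4670 = 0.2284
c = 53 / 24.8^0.2284 = 53 / 2.082 = 25.46
S₃ = 25.46 × 19.1^0.2284 = 25.46 × 1.961 ≈ 49.93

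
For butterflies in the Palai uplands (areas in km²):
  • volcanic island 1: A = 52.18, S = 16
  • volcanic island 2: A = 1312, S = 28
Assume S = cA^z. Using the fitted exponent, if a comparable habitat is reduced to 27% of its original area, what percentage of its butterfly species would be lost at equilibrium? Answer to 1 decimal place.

20.3%

z = ln(28/16) / ln(1312/52.18) = 0.5596 / 3.2246 = 0.1735
S_new/S_old = (A_new/A_old)^z = 0.27^0.1735 = exp(0.1735 × -1.3093) = 0.7967
Fraction lost = 1 − 0.7967 = 0.2033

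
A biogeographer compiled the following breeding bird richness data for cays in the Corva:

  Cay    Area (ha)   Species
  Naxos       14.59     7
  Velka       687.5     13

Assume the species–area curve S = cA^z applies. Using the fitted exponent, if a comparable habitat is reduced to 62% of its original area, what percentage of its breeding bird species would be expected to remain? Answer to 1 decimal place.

z = ln(13/7) / ln(687.5/14.59) = 0.6190 / 3.8527 = 0.1607
S_new/S_old = (A_new/A_old)^z = 0.62^0.1607 = exp(0.1607 × -0.4780) = 0.9261

92.6%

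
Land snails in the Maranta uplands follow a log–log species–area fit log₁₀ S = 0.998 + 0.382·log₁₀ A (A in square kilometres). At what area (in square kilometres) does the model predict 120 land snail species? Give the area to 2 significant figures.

120 = 9.954 × A^0.382  ⇒  A^0.382 = 120/9.954 = 12.06
ln A = ln(12.06) / 0.382 = 2.4895 / 0.382 = 6.5170
A = e^6.5170 ≈ 676.6 square kilometres

680 square kilometres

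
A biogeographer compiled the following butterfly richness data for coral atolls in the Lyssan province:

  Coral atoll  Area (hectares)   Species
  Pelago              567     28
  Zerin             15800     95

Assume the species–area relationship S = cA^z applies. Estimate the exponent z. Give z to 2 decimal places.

0.37

Taking logs: ln S = ln c + z ln A, so z = (ln S₂ − ln S₁)/(ln A₂ − ln A₁).
z = ln(95/28) / ln(15800/567) = ln(3.393) / ln(27.87) = 1.2217 / 3.3274 = 0.3672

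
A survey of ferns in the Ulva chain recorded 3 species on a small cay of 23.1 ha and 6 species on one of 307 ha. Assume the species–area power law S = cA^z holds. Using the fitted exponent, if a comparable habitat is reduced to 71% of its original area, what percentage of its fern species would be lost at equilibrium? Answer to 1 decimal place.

8.8%

z = ln(6/3) / ln(307/23.1) = 0.6931 / 2.5870 = 0.2679
S_new/S_old = (A_new/A_old)^z = 0.71^0.2679 = exp(0.2679 × -0.3425) = 0.9123
Fraction lost = 1 − 0.9123 = 0.08768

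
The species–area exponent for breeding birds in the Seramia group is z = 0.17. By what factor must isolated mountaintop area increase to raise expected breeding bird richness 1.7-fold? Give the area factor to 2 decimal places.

22.68

(A₂/A₁)^0.17 = 1.7, so A₂/A₁ = 1.7^(1/0.17) = 1.7^5.882
ln(A₂/A₁) = ln 1.7 / 0.17 = 0.5306 / 0.17 = 3.1213
A₂/A₁ = e^3.1213 ≈ 22.68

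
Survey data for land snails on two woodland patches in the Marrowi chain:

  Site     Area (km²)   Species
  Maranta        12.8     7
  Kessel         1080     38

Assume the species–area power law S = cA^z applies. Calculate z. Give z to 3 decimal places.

0.381

Taking logs: ln S = ln c + z ln A, so z = (ln S₂ − ln S₁)/(ln A₂ − ln A₁).
z = ln(38/7) / ln(1080/12.8) = ln(5.429) / ln(84.38) = 1.6917 / 4.4353 = 0.3814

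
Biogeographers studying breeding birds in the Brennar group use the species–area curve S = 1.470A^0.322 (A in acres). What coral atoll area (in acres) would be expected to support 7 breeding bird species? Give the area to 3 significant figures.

127 acres

7 = 1.47 × A^0.322  ⇒  A^0.322 = 7/1.47 = 4.762
ln A = ln(4.762) / 0.322 = 1.5606 / 0.322 = 4.8467
A = e^4.8467 ≈ 127.3 acres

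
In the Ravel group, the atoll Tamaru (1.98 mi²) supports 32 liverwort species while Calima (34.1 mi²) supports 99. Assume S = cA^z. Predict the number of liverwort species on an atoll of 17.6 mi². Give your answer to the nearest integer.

76

z = ln(99/32) / ln(34.1/1.98) = 1.1294 / 2.8462 = 0.3968
c = 32 / 1.98^0.3968 = 32 / 1.311 = 24.4
S₃ = 24.4 × 17.6^0.3968 = 24.4 × 3.121 ≈ 76.15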